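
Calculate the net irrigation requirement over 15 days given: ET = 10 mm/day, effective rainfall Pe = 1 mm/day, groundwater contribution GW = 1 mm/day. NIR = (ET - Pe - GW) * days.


Daily deficit = ET - Pe - GW = 10 - 1 - 1 = 8 mm/day
NIR = 8 * 15 = 120 mm

120.0000 mm


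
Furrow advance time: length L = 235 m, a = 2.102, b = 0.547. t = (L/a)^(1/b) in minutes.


t = (L/a)^(1/b)
t = (235/2.102)^(1/0.547)
t = 111.798287^(1/0.547)

5557.1743 min


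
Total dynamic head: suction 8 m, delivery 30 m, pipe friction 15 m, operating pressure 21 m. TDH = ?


TDH = Hs + Hd + hf + Hp = 8 + 30 + 15 + 21 = 74

74 m


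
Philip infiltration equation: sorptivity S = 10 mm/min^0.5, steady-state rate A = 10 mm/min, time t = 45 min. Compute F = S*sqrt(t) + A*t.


F = S*sqrt(t) + A*t
F = 10*sqrt(45) + 10*45
F = 10*6.708204 + 450

517.0820 mm


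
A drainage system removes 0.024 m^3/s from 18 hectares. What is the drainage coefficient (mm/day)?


DC = Q * 86400 / (A * 10000) * 1000
DC = 0.024 * 86400 / (18 * 10000) * 1000
DC = 2073600.0000 / 180000

11.5200 mm/day


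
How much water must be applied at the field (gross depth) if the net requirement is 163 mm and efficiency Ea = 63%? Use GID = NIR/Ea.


Ea = 63% = 0.63
GID = NIR / Ea = 163 / 0.63 = 258.7302 mm

258.7302 mm


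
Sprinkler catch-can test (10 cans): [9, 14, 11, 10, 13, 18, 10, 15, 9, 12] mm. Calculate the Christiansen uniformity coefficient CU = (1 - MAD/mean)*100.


mean = 12.100000 mm
MAD = 2.320000 mm
CU = (1 - 2.320000/12.100000)*100

80.8264 %


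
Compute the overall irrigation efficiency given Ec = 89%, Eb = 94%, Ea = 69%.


Ec = 0.89, Eb = 0.94, Ea = 0.69
E = 0.89 * 0.94 * 0.69 * 100 = 57.7254%

57.7254 %


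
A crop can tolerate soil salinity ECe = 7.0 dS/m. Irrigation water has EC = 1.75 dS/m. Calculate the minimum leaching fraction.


LR = ECiw / (5*ECe - ECiw)
LR = 1.75 / (5*7.0 - 1.75)
LR = 1.75 / 33.2500

0.0526


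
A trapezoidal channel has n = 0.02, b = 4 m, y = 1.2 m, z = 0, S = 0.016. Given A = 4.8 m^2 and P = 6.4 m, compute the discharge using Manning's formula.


R = A/P = 4.8/6.4 = 0.750000
Q = (1/0.02) * 4.8 * 0.750000^(2/3) * 0.016^0.5

25.0599 m^3/s


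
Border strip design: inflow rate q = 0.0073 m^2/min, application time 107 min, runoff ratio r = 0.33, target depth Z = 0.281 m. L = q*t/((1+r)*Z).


L = q*t/((1+r)*Z)
L = 0.0073*107/((1+0.33)*0.281)
L = 0.7811/0.37373

2.0900 m


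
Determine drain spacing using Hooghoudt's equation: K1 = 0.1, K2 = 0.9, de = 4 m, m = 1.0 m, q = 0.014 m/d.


S^2 = 8*K2*de*m/q + 4*K1*m^2/q
S^2 = 8*0.9*4*1.0/0.014 + 4*0.1*1.0^2/0.014
S = sqrt(2085.7143)

45.6696 m


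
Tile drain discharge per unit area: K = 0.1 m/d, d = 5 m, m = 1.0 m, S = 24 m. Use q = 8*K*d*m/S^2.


q = 8*K*d*m/S^2
q = 8*0.1*5*1.0/24^2
q = 4.0000 / 576

0.0069 m/d


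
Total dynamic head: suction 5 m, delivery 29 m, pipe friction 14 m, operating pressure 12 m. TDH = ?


TDH = Hs + Hd + hf + Hp = 5 + 29 + 14 + 12 = 60

60 m


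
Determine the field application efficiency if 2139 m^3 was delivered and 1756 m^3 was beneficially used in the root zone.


Ea = V_root / V_field * 100 = 1756 / 2139 * 100 = 82.0944%

82.0944 %


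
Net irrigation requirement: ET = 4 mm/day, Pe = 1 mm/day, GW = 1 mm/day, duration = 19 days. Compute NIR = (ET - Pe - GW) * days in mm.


Daily deficit = ET - Pe - GW = 4 - 1 - 1 = 2 mm/day
NIR = 2 * 19 = 38 mm

38.0000 mm


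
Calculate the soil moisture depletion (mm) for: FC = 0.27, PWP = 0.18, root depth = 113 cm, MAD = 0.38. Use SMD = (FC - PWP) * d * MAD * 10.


SMD = (FC - PWP) * d * MAD * 10
SMD = (0.27 - 0.18) * 113 * 0.38 * 10
SMD = 0.0900 * 113 * 0.38 * 10

38.6460 mm


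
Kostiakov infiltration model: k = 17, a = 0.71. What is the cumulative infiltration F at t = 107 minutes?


F = k * t^a = 17 * 107^0.71
F = 17 * 27.597039

469.1497 mm


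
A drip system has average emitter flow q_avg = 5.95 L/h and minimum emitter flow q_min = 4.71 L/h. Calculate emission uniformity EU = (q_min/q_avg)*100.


EU = (q_min/q_avg)*100 = (4.71/5.95)*100 = 79.1597%

79.1597 %


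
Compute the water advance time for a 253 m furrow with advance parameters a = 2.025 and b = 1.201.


t = (L/a)^(1/b)
t = (253/2.025)^(1/1.201)
t = 124.938272^(1/1.201)

55.6918 min


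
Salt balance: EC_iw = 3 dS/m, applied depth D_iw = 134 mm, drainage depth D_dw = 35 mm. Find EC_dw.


EC_dw = EC_iw * D_iw / D_dw
EC_dw = 3 * 134 / 35
EC_dw = 402 / 35

11.4857 dS/m


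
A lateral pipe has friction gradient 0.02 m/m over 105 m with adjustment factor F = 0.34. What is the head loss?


hf = J * L * F = 0.02 * 105 * 0.34 = 0.7140 m

0.7140 m


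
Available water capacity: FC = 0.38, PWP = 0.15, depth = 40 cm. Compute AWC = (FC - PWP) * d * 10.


AWC = (FC - PWP) * d * 10
AWC = (0.38 - 0.15) * 40 * 10
AWC = 0.2300 * 40 * 10

92.0000 mm


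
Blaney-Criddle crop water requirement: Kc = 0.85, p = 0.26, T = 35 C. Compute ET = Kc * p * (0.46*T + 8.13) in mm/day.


ET = Kc * p * (0.46*T + 8.13)
ET = 0.85 * 0.26 * (0.46*35 + 8.13)
ET = 0.85 * 0.26 * 24.2300

5.3548 mm/day


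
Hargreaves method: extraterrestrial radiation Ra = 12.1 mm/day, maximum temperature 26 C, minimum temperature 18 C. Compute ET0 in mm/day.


Tmean = (Tmax + Tmin)/2 = (26 + 18)/2 = 22.0
ET0 = 0.0023 * 12.1 * (22.0 + 17.8) * sqrt(26 - 18)
ET0 = 0.0023 * 12.1 * 39.8 * 2.828427

3.1329 mm/day


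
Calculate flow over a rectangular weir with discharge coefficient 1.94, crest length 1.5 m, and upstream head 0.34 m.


Q = C * L * H^(3/2) = 1.94 * 1.5 * 0.34^1.5 = 1.94 * 1.5 * 0.198252

0.5769 m^3/s


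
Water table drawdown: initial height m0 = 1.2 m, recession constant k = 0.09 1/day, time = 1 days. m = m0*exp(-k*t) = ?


m = m0 * exp(-k*t)
m = 1.2 * exp(-0.09 * 1)
m = 1.2 * exp(-0.0900)

1.0967 m


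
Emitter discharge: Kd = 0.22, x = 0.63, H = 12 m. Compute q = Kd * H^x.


q = Kd * H^x = 0.22 * 12^0.63 = 0.22 * 4.785025

1.0527 L/h


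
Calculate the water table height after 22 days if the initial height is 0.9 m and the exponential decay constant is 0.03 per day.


m = m0 * exp(-k*t)
m = 0.9 * exp(-0.03 * 22)
m = 0.9 * exp(-0.6600)

0.4652 m


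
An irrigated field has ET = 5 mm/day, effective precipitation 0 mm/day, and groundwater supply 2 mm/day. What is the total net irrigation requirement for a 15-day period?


Daily deficit = ET - Pe - GW = 5 - 0 - 2 = 3 mm/day
NIR = 3 * 15 = 45 mm

45.0000 mm


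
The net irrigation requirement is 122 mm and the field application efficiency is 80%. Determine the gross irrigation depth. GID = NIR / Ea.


Ea = 80% = 0.8
GID = NIR / Ea = 122 / 0.8 = 152.5000 mm

152.5000 mm


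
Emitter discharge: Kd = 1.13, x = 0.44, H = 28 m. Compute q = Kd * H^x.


q = Kd * H^x = 1.13 * 28^0.44 = 1.13 * 4.332609

4.8958 L/h


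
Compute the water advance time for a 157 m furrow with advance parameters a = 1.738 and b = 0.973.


t = (L/a)^(1/b)
t = (157/1.738)^(1/0.973)
t = 90.333717^(1/0.973)

102.3583 min


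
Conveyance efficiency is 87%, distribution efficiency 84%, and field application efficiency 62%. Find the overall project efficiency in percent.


Ec = 0.87, Eb = 0.84, Ea = 0.62
E = 0.87 * 0.84 * 0.62 * 100 = 45.3096%

45.3096 %


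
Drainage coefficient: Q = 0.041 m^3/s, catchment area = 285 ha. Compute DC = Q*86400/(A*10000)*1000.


DC = Q * 86400 / (A * 10000) * 1000
DC = 0.041 * 86400 / (285 * 10000) * 1000
DC = 3542400.0000 / 2850000

1.2429 mm/day


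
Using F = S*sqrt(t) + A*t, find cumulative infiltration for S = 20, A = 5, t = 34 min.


F = S*sqrt(t) + A*t
F = 20*sqrt(34) + 5*34
F = 20*5.830952 + 170

286.6190 mm


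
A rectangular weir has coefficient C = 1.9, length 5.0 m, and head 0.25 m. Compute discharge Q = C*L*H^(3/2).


Q = C * L * H^(3/2) = 1.9 * 5.0 * 0.25^1.5 = 1.9 * 5.0 * 0.125000

1.1875 m^3/s


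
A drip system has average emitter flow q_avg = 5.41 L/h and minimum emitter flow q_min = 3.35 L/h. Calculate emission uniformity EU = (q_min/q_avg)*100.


EU = (q_min/q_avg)*100 = (3.35/5.41)*100 = 61.9224%

61.9224 %


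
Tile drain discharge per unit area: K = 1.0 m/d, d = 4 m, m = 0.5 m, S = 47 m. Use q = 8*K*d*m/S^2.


q = 8*K*d*m/S^2
q = 8*1.0*4*0.5/47^2
q = 16.0000 / 2209

0.0072 m/d


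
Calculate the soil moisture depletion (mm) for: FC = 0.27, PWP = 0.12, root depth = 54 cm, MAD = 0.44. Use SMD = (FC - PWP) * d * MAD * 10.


SMD = (FC - PWP) * d * MAD * 10
SMD = (0.27 - 0.12) * 54 * 0.44 * 10
SMD = 0.1500 * 54 * 0.44 * 10

35.6400 mm


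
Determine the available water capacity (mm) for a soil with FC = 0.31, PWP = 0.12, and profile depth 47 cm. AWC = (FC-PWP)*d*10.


AWC = (FC - PWP) * d * 10
AWC = (0.31 - 0.12) * 47 * 10
AWC = 0.1900 * 47 * 10

89.3000 mm


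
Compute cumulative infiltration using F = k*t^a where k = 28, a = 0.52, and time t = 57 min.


F = k * t^a = 28 * 57^0.52
F = 28 * 8.185683

229.1991 mm


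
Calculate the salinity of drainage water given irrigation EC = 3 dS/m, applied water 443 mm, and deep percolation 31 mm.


EC_dw = EC_iw * D_iw / D_dw
EC_dw = 3 * 443 / 31
EC_dw = 1329 / 31

42.8710 dS/m


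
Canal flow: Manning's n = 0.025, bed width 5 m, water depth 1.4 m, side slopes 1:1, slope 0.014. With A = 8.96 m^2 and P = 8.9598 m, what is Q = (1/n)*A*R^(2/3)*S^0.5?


R = A/P = 8.96/8.9598 = 1.000022
Q = (1/0.025) * 8.96 * 1.000022^(2/3) * 0.014^0.5

42.4071 m^3/s


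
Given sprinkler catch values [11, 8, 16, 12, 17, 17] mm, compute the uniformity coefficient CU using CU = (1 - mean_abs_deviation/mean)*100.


mean = 13.500000 mm
MAD = 3.166667 mm
CU = (1 - 3.166667/13.500000)*100

76.5432 %


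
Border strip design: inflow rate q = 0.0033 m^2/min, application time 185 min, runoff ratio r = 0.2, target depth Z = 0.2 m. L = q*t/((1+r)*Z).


L = q*t/((1+r)*Z)
L = 0.0033*185/((1+0.2)*0.2)
L = 0.6105/0.24

2.5438 m


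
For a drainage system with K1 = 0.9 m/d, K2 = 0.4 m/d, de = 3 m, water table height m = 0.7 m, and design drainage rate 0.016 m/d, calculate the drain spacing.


S^2 = 8*K2*de*m/q + 4*K1*m^2/q
S^2 = 8*0.4*3*0.7/0.016 + 4*0.9*0.7^2/0.016
S = sqrt(530.2500)

23.0272 m


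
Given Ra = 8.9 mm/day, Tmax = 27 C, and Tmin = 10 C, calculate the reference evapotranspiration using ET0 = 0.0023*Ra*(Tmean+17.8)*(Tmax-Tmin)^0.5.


Tmean = (Tmax + Tmin)/2 = (27 + 10)/2 = 18.5
ET0 = 0.0023 * 8.9 * (18.5 + 17.8) * sqrt(27 - 10)
ET0 = 0.0023 * 8.9 * 36.3 * 4.123106

3.0637 mm/day


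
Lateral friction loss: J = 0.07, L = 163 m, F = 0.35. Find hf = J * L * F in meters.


hf = J * L * F = 0.07 * 163 * 0.35 = 3.9935 m

3.9935 m


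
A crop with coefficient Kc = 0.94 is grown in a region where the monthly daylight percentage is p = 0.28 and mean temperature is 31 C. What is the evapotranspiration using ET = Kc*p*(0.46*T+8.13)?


ET = Kc * p * (0.46*T + 8.13)
ET = 0.94 * 0.28 * (0.46*31 + 8.13)
ET = 0.94 * 0.28 * 22.3900

5.8930 mm/day


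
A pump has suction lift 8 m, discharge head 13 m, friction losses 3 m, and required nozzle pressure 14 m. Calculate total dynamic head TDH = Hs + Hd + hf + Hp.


TDH = Hs + Hd + hf + Hp = 8 + 13 + 3 + 14 = 38

38 m


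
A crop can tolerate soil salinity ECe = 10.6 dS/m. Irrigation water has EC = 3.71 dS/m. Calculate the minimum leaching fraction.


LR = ECiw / (5*ECe - ECiw)
LR = 3.71 / (5*10.6 - 3.71)
LR = 3.71 / 49.2900

0.0753


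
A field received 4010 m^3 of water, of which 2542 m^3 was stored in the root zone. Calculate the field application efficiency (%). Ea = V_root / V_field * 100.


Ea = V_root / V_field * 100 = 2542 / 4010 * 100 = 63.3915%

63.3915 %


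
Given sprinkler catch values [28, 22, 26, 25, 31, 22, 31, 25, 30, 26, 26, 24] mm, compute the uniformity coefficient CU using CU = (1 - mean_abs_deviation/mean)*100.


mean = 26.333333 mm
MAD = 2.444444 mm
CU = (1 - 2.444444/26.333333)*100

90.7173 %


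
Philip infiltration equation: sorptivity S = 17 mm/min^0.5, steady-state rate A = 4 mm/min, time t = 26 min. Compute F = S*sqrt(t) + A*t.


F = S*sqrt(t) + A*t
F = 17*sqrt(26) + 4*26
F = 17*5.099020 + 104

190.6833 mm


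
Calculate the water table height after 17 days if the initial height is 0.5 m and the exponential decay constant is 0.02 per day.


m = m0 * exp(-k*t)
m = 0.5 * exp(-0.02 * 17)
m = 0.5 * exp(-0.3400)

0.3559 m


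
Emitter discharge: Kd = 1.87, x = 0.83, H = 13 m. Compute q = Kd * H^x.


q = Kd * H^x = 1.87 * 13^0.83 = 1.87 * 8.405683

15.7186 L/h


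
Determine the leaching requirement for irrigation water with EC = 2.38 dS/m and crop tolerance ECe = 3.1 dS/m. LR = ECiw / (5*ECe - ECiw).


LR = ECiw / (5*ECe - ECiw)
LR = 2.38 / (5*3.1 - 2.38)
LR = 2.38 / 13.1200

0.1814


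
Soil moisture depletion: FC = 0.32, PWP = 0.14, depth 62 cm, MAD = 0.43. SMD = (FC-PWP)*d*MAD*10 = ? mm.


SMD = (FC - PWP) * d * MAD * 10
SMD = (0.32 - 0.14) * 62 * 0.43 * 10
SMD = 0.1800 * 62 * 0.43 * 10

47.9880 mm


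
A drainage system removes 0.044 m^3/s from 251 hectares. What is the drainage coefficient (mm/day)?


DC = Q * 86400 / (A * 10000) * 1000
DC = 0.044 * 86400 / (251 * 10000) * 1000
DC = 3801600.0000 / 2510000

1.5146 mm/day


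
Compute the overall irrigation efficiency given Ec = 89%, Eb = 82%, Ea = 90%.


Ec = 0.89, Eb = 0.82, Ea = 0.9
E = 0.89 * 0.82 * 0.9 * 100 = 65.6820%

65.6820 %


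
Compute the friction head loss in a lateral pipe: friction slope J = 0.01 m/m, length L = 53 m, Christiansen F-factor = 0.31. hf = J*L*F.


hf = J * L * F = 0.01 * 53 * 0.31 = 0.1643 m

0.1643 m


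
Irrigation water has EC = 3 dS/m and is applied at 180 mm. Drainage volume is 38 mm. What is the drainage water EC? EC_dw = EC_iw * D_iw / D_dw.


EC_dw = EC_iw * D_iw / D_dw
EC_dw = 3 * 180 / 38
EC_dw = 540 / 38

14.2105 dS/m


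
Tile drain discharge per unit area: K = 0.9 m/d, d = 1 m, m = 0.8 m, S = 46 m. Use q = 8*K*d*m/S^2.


q = 8*K*d*m/S^2
q = 8*0.9*1*0.8/46^2
q = 5.7600 / 2116

0.0027 m/d


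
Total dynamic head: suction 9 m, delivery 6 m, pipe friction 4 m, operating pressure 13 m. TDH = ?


TDH = Hs + Hd + hf + Hp = 9 + 6 + 4 + 13 = 32

32 m


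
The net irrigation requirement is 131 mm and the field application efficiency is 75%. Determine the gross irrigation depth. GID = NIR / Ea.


Ea = 75% = 0.75
GID = NIR / Ea = 131 / 0.75 = 174.6667 mm

174.6667 mm


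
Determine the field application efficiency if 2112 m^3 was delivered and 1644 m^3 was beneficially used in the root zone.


Ea = V_root / V_field * 100 = 1644 / 2112 * 100 = 77.8409%

77.8409 %


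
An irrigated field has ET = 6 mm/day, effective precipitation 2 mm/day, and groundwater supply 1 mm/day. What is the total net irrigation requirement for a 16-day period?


Daily deficit = ET - Pe - GW = 6 - 2 - 1 = 3 mm/day
NIR = 3 * 16 = 48 mm

48.0000 mm


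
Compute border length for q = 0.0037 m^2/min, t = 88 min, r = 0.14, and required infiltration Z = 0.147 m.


L = q*t/((1+r)*Z)
L = 0.0037*88/((1+0.14)*0.147)
L = 0.3256/0.16758

1.9430 m


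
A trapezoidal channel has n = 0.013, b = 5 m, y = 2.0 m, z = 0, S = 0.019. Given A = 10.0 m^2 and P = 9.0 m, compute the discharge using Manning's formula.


R = A/P = 10.0/9.0 = 1.111111
Q = (1/0.013) * 10.0 * 1.111111^(2/3) * 0.019^0.5

113.7466 m^3/s


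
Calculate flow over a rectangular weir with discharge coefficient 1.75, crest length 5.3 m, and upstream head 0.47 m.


Q = C * L * H^(3/2) = 1.75 * 5.3 * 0.47^1.5 = 1.75 * 5.3 * 0.322216

2.9886 m^3/s


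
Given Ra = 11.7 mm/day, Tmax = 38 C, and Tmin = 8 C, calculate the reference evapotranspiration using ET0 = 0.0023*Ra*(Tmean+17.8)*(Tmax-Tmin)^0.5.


Tmean = (Tmax + Tmin)/2 = (38 + 8)/2 = 23.0
ET0 = 0.0023 * 11.7 * (23.0 + 17.8) * sqrt(38 - 8)
ET0 = 0.0023 * 11.7 * 40.8 * 5.477226

6.0136 mm/day


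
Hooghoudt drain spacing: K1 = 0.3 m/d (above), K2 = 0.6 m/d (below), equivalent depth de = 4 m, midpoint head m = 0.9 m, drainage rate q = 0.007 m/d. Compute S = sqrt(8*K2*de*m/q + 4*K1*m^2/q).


S^2 = 8*K2*de*m/q + 4*K1*m^2/q
S^2 = 8*0.6*4*0.9/0.007 + 4*0.3*0.9^2/0.007
S = sqrt(2607.4286)

51.0630 m


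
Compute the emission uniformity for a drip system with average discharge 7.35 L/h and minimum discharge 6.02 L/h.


EU = (q_min/q_avg)*100 = (6.02/7.35)*100 = 81.9048%

81.9048 %


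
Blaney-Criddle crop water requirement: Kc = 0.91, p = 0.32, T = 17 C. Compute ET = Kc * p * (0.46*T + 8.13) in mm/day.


ET = Kc * p * (0.46*T + 8.13)
ET = 0.91 * 0.32 * (0.46*17 + 8.13)
ET = 0.91 * 0.32 * 15.9500

4.6446 mm/day


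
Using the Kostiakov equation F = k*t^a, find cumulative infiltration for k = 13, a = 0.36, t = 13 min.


F = k * t^a = 13 * 13^0.36
F = 13 * 2.517791

32.7313 mm


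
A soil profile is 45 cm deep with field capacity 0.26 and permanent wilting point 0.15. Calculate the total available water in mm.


AWC = (FC - PWP) * d * 10
AWC = (0.26 - 0.15) * 45 * 10
AWC = 0.1100 * 45 * 10

49.5000 mm


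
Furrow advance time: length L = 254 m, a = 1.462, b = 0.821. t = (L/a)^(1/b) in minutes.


t = (L/a)^(1/b)
t = (254/1.462)^(1/0.821)
t = 173.734610^(1/0.821)

534.8618 min


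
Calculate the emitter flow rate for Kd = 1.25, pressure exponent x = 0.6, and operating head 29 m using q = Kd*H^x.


q = Kd * H^x = 1.25 * 29^0.6 = 1.25 * 7.541171

9.4265 L/h


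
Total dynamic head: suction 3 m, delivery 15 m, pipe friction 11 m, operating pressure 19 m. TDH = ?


TDH = Hs + Hd + hf + Hp = 3 + 15 + 11 + 19 = 48

48 m


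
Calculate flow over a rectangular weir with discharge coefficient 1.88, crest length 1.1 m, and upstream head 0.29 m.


Q = C * L * H^(3/2) = 1.88 * 1.1 * 0.29^1.5 = 1.88 * 1.1 * 0.156170

0.3230 m^3/s


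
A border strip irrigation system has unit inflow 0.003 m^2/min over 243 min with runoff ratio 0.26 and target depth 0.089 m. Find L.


L = q*t/((1+r)*Z)
L = 0.003*243/((1+0.26)*0.089)
L = 0.729/0.11214

6.5008 m


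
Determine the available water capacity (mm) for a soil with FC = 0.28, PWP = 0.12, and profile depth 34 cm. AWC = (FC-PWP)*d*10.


AWC = (FC - PWP) * d * 10
AWC = (0.28 - 0.12) * 34 * 10
AWC = 0.1600 * 34 * 10

54.4000 mm


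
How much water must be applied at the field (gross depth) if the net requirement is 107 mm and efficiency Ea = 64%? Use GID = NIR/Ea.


Ea = 64% = 0.64
GID = NIR / Ea = 107 / 0.64 = 167.1875 mm

167.1875 mm


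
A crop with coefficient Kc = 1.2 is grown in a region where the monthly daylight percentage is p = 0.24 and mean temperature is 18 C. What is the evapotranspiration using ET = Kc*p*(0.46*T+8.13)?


ET = Kc * p * (0.46*T + 8.13)
ET = 1.2 * 0.24 * (0.46*18 + 8.13)
ET = 1.2 * 0.24 * 16.4100

4.7261 mm/day


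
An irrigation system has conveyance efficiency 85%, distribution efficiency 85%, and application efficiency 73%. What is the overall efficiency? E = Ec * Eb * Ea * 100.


Ec = 0.85, Eb = 0.85, Ea = 0.73
E = 0.85 * 0.85 * 0.73 * 100 = 52.7425%

52.7425 %


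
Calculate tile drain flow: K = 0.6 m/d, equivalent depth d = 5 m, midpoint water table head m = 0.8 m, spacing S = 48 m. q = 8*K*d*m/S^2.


q = 8*K*d*m/S^2
q = 8*0.6*5*0.8/48^2
q = 19.2000 / 2304

0.0083 m/d


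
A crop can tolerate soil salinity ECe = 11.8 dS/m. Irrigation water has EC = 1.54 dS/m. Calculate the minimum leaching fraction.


LR = ECiw / (5*ECe - ECiw)
LR = 1.54 / (5*11.8 - 1.54)
LR = 1.54 / 57.4600

0.0268


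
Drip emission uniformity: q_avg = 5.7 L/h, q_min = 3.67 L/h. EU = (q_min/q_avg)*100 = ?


EU = (q_min/q_avg)*100 = (3.67/5.7)*100 = 64.3860%

64.3860 %


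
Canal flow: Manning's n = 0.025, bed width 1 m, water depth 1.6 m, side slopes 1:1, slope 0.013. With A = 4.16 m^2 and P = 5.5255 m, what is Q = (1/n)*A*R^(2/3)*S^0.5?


R = A/P = 4.16/5.5255 = 0.752873
Q = (1/0.025) * 4.16 * 0.752873^(2/3) * 0.013^0.5

15.7014 m^3/s


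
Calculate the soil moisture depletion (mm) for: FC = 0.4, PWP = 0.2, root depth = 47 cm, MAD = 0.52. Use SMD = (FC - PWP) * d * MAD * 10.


SMD = (FC - PWP) * d * MAD * 10
SMD = (0.4 - 0.2) * 47 * 0.52 * 10
SMD = 0.2000 * 47 * 0.52 * 10

48.8800 mm


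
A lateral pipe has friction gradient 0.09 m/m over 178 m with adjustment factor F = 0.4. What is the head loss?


hf = J * L * F = 0.09 * 178 * 0.4 = 6.4080 m

6.4080 m


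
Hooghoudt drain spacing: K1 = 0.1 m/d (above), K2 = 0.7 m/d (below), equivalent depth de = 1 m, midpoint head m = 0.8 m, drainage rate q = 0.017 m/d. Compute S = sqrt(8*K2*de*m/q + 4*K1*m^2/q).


S^2 = 8*K2*de*m/q + 4*K1*m^2/q
S^2 = 8*0.7*1*0.8/0.017 + 4*0.1*0.8^2/0.017
S = sqrt(278.5882)

16.6910 m


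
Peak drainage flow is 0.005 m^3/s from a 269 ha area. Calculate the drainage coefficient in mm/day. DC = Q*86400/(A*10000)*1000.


DC = Q * 86400 / (A * 10000) * 1000
DC = 0.005 * 86400 / (269 * 10000) * 1000
DC = 432000.0000 / 2690000

0.1606 mm/day


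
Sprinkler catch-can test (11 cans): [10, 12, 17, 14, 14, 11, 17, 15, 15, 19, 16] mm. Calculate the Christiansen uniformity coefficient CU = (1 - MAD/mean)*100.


mean = 14.545455 mm
MAD = 2.132231 mm
CU = (1 - 2.132231/14.545455)*100

85.3409 %


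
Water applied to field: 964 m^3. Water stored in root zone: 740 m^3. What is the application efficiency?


Ea = V_root / V_field * 100 = 740 / 964 * 100 = 76.7635%

76.7635 %


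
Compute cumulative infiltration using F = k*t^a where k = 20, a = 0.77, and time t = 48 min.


F = k * t^a = 20 * 48^0.77
F = 20 * 19.704061

394.0812 mm


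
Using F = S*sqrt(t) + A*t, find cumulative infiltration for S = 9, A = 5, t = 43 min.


F = S*sqrt(t) + A*t
F = 9*sqrt(43) + 5*43
F = 9*6.557439 + 215

274.0170 mm


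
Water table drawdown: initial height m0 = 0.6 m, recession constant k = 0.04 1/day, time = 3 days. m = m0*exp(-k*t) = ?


m = m0 * exp(-k*t)
m = 0.6 * exp(-0.04 * 3)
m = 0.6 * exp(-0.1200)

0.5322 m


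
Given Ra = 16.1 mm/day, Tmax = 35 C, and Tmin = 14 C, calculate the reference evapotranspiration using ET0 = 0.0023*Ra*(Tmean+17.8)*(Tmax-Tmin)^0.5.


Tmean = (Tmax + Tmin)/2 = (35 + 14)/2 = 24.5
ET0 = 0.0023 * 16.1 * (24.5 + 17.8) * sqrt(35 - 14)
ET0 = 0.0023 * 16.1 * 42.3 * 4.582576

7.1780 mm/day


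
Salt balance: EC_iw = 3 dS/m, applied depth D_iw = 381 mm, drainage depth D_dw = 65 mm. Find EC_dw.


EC_dw = EC_iw * D_iw / D_dw
EC_dw = 3 * 381 / 65
EC_dw = 1143 / 65

17.5846 dS/m


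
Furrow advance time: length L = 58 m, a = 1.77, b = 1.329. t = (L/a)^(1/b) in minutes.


t = (L/a)^(1/b)
t = (58/1.77)^(1/1.329)
t = 32.768362^(1/1.329)

13.8133 min


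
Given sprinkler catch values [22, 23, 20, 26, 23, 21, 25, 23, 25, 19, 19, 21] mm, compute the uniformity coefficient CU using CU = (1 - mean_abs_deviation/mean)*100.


mean = 22.250000 mm
MAD = 1.916667 mm
CU = (1 - 1.916667/22.250000)*100

91.3858 %


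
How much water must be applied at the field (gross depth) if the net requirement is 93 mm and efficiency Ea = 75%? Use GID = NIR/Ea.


Ea = 75% = 0.75
GID = NIR / Ea = 93 / 0.75 = 124.0000 mm

124.0000 mm


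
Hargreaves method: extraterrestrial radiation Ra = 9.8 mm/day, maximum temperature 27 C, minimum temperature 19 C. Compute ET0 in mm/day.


Tmean = (Tmax + Tmin)/2 = (27 + 19)/2 = 23.0
ET0 = 0.0023 * 9.8 * (23.0 + 17.8) * sqrt(27 - 19)
ET0 = 0.0023 * 9.8 * 40.8 * 2.828427

2.6011 mm/day


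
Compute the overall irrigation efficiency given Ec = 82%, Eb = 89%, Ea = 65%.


Ec = 0.82, Eb = 0.89, Ea = 0.65
E = 0.82 * 0.89 * 0.65 * 100 = 47.4370%

47.4370 %


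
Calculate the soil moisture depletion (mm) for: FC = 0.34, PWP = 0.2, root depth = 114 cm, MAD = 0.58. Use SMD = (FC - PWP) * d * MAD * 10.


SMD = (FC - PWP) * d * MAD * 10
SMD = (0.34 - 0.2) * 114 * 0.58 * 10
SMD = 0.1400 * 114 * 0.58 * 10

92.5680 mm


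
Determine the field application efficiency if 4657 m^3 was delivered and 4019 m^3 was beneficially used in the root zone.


Ea = V_root / V_field * 100 = 4019 / 4657 * 100 = 86.3002%

86.3002 %


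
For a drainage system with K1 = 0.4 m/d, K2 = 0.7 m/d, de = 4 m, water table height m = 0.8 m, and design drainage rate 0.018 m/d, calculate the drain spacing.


S^2 = 8*K2*de*m/q + 4*K1*m^2/q
S^2 = 8*0.7*4*0.8/0.018 + 4*0.4*0.8^2/0.018
S = sqrt(1052.4444)

32.4414 m


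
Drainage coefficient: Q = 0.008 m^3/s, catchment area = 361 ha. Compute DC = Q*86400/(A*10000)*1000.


DC = Q * 86400 / (A * 10000) * 1000
DC = 0.008 * 86400 / (361 * 10000) * 1000
DC = 691200.0000 / 3610000

0.1915 mm/day


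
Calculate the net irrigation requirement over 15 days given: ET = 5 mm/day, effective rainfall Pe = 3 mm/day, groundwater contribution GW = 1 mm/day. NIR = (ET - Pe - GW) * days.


Daily deficit = ET - Pe - GW = 5 - 3 - 1 = 1 mm/day
NIR = 1 * 15 = 15 mm

15.0000 mm


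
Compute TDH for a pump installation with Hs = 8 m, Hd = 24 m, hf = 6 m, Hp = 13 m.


TDH = Hs + Hd + hf + Hp = 8 + 24 + 6 + 13 = 51

51 m


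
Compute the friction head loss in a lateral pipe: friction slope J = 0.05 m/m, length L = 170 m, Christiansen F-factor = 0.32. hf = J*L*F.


hf = J * L * F = 0.05 * 170 * 0.32 = 2.7200 m

2.7200 m


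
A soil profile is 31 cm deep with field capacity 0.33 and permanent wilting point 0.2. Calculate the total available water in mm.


AWC = (FC - PWP) * d * 10
AWC = (0.33 - 0.2) * 31 * 10
AWC = 0.1300 * 31 * 10

40.3000 mm


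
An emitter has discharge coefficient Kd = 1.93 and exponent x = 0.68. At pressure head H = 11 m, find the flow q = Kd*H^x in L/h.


q = Kd * H^x = 1.93 * 11^0.68 = 1.93 * 5.106779

9.8561 L/h


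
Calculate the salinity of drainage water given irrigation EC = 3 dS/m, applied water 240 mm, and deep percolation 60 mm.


EC_dw = EC_iw * D_iw / D_dw
EC_dw = 3 * 240 / 60
EC_dw = 720 / 60

12.0000 dS/m


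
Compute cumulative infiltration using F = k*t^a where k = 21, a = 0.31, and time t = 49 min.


F = k * t^a = 21 * 49^0.31
F = 21 * 3.341649

70.1746 mm


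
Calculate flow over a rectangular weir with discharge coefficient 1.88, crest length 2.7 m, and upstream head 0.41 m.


Q = C * L * H^(3/2) = 1.88 * 2.7 * 0.41^1.5 = 1.88 * 2.7 * 0.262528

1.3326 m^3/s


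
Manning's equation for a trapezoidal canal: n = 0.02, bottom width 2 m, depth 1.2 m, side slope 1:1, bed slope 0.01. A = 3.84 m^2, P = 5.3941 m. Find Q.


R = A/P = 3.84/5.3941 = 0.711889
Q = (1/0.02) * 3.84 * 0.711889^(2/3) * 0.01^0.5

15.3077 m^3/s


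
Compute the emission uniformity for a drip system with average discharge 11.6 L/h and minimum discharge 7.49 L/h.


EU = (q_min/q_avg)*100 = (7.49/11.6)*100 = 64.5690%

64.5690 %


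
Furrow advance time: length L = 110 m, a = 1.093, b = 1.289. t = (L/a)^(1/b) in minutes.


t = (L/a)^(1/b)
t = (110/1.093)^(1/1.289)
t = 100.640439^(1/1.289)

35.7883 min


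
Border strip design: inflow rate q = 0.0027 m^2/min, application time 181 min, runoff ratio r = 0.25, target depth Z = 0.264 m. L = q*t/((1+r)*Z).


L = q*t/((1+r)*Z)
L = 0.0027*181/((1+0.25)*0.264)
L = 0.4887/0.33

1.4809 m


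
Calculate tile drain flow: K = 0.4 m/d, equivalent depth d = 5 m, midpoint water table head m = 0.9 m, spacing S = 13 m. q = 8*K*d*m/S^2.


q = 8*K*d*m/S^2
q = 8*0.4*5*0.9/13^2
q = 14.4000 / 169

0.0852 m/d


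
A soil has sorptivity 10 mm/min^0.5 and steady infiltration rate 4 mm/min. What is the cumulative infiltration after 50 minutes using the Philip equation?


F = S*sqrt(t) + A*t
F = 10*sqrt(50) + 4*50
F = 10*7.071068 + 200

270.7107 mm


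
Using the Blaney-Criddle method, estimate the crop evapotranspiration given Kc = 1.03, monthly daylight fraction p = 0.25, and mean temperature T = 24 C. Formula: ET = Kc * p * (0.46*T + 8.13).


ET = Kc * p * (0.46*T + 8.13)
ET = 1.03 * 0.25 * (0.46*24 + 8.13)
ET = 1.03 * 0.25 * 19.1700

4.9363 mm/day


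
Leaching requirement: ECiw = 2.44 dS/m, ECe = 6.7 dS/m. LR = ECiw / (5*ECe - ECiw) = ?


LR = ECiw / (5*ECe - ECiw)
LR = 2.44 / (5*6.7 - 2.44)
LR = 2.44 / 31.0600

0.0786


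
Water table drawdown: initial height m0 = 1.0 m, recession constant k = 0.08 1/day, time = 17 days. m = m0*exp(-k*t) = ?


m = m0 * exp(-k*t)
m = 1.0 * exp(-0.08 * 17)
m = 1.0 * exp(-1.3600)

0.2567 m


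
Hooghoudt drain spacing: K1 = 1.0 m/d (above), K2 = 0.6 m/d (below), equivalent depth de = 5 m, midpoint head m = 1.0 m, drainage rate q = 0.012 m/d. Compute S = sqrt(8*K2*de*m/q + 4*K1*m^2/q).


S^2 = 8*K2*de*m/q + 4*K1*m^2/q
S^2 = 8*0.6*5*1.0/0.012 + 4*1.0*1.0^2/0.012
S = sqrt(2333.3333)

48.3046 m


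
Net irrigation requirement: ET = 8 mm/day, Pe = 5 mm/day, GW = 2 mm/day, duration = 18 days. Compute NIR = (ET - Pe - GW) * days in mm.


Daily deficit = ET - Pe - GW = 8 - 5 - 2 = 1 mm/day
NIR = 1 * 18 = 18 mm

18.0000 mm


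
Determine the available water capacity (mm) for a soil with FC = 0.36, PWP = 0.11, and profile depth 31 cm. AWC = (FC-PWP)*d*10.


AWC = (FC - PWP) * d * 10
AWC = (0.36 - 0.11) * 31 * 10
AWC = 0.2500 * 31 * 10

77.5000 mm


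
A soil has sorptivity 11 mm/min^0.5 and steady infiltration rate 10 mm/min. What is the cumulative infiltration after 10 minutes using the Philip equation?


F = S*sqrt(t) + A*t
F = 11*sqrt(10) + 10*10
F = 11*3.162278 + 100

134.7851 mm


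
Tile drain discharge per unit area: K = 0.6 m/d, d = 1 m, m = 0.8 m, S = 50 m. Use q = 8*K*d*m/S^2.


q = 8*K*d*m/S^2
q = 8*0.6*1*0.8/50^2
q = 3.8400 / 2500

0.0015 m/d


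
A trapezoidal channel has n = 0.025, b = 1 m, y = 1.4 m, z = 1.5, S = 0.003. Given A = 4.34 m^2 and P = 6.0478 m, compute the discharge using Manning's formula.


R = A/P = 4.34/6.0478 = 0.717616
Q = (1/0.025) * 4.34 * 0.717616^(2/3) * 0.003^0.5

7.6215 m^3/s


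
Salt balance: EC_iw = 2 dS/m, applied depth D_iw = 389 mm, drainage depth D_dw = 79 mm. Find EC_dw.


EC_dw = EC_iw * D_iw / D_dw
EC_dw = 2 * 389 / 79
EC_dw = 778 / 79

9.8481 dS/m


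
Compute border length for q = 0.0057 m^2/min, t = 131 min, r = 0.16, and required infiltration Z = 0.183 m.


L = q*t/((1+r)*Z)
L = 0.0057*131/((1+0.16)*0.183)
L = 0.7467/0.21228

3.5175 m


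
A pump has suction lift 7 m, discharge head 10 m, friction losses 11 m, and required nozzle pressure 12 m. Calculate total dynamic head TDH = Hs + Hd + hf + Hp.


TDH = Hs + Hd + hf + Hp = 7 + 10 + 11 + 12 = 40

40 m


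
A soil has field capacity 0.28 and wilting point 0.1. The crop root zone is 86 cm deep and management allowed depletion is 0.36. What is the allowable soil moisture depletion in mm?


SMD = (FC - PWP) * d * MAD * 10
SMD = (0.28 - 0.1) * 86 * 0.36 * 10
SMD = 0.1800 * 86 * 0.36 * 10

55.7280 mm


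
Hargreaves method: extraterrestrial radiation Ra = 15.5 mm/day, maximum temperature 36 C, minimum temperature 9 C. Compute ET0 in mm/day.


Tmean = (Tmax + Tmin)/2 = (36 + 9)/2 = 22.5
ET0 = 0.0023 * 15.5 * (22.5 + 17.8) * sqrt(36 - 9)
ET0 = 0.0023 * 15.5 * 40.3 * 5.196152

7.4653 mm/day


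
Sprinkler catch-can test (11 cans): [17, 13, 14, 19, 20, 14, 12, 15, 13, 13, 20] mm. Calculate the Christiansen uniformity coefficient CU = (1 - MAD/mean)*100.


mean = 15.454545 mm
MAD = 2.578512 mm
CU = (1 - 2.578512/15.454545)*100

83.3155 %


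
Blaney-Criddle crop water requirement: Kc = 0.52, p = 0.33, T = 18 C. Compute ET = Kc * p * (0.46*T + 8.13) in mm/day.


ET = Kc * p * (0.46*T + 8.13)
ET = 0.52 * 0.33 * (0.46*18 + 8.13)
ET = 0.52 * 0.33 * 16.4100

2.8160 mm/day


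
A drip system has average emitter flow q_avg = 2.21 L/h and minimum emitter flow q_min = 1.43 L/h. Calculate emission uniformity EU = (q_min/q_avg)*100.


EU = (q_min/q_avg)*100 = (1.43/2.21)*100 = 64.7059%

64.7059 %


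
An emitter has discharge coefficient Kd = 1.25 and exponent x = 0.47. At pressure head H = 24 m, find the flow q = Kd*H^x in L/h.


q = Kd * H^x = 1.25 * 24^0.47 = 1.25 * 4.453478

5.5668 L/h


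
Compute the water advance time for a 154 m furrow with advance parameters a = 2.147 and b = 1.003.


t = (L/a)^(1/b)
t = (154/2.147)^(1/1.003)
t = 71.727993^(1/1.003)

70.8171 min


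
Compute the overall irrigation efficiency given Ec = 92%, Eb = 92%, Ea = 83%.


Ec = 0.92, Eb = 0.92, Ea = 0.83
E = 0.92 * 0.92 * 0.83 * 100 = 70.2512%

70.2512 %


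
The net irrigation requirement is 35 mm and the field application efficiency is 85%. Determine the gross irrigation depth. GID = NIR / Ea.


Ea = 85% = 0.85
GID = NIR / Ea = 35 / 0.85 = 41.1765 mm

41.1765 mm


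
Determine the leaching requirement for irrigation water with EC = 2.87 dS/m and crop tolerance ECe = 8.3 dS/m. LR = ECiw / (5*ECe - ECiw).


LR = ECiw / (5*ECe - ECiw)
LR = 2.87 / (5*8.3 - 2.87)
LR = 2.87 / 38.6300

0.0743


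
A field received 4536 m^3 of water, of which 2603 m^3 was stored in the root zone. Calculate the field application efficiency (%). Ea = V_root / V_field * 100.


Ea = V_root / V_field * 100 = 2603 / 4536 * 100 = 57.3854%

57.3854 %


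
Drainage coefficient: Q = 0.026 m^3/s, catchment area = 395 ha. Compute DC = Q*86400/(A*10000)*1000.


DC = Q * 86400 / (A * 10000) * 1000
DC = 0.026 * 86400 / (395 * 10000) * 1000
DC = 2246400.0000 / 3950000

0.5687 mm/day


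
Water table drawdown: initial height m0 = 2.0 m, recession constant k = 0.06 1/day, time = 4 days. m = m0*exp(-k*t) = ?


m = m0 * exp(-k*t)
m = 2.0 * exp(-0.06 * 4)
m = 2.0 * exp(-0.2400)

1.5733 m


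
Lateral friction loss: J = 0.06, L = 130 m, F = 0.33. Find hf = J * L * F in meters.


hf = J * L * F = 0.06 * 130 * 0.33 = 2.5740 m

2.5740 m


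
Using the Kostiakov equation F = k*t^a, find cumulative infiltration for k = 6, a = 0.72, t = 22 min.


F = k * t^a = 6 * 22^0.72
F = 6 * 9.258579

55.5515 mm


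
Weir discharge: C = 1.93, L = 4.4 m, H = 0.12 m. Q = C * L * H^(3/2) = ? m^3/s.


Q = C * L * H^(3/2) = 1.93 * 4.4 * 0.12^1.5 = 1.93 * 4.4 * 0.041569

0.3530 m^3/s


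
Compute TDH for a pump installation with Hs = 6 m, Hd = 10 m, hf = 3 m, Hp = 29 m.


TDH = Hs + Hd + hf + Hp = 6 + 10 + 3 + 29 = 48

48 m


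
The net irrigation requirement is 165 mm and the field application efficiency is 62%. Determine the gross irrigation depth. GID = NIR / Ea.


Ea = 62% = 0.62
GID = NIR / Ea = 165 / 0.62 = 266.1290 mm

266.1290 mm


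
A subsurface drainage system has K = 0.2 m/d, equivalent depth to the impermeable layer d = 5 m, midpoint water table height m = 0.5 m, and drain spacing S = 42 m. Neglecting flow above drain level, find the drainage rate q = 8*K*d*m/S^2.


q = 8*K*d*m/S^2
q = 8*0.2*5*0.5/42^2
q = 4.0000 / 1764

0.0023 m/d


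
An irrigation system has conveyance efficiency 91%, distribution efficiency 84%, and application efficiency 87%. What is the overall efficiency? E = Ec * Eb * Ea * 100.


Ec = 0.91, Eb = 0.84, Ea = 0.87
E = 0.91 * 0.84 * 0.87 * 100 = 66.5028%

66.5028 %


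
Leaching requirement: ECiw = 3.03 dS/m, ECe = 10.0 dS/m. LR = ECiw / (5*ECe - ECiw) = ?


LR = ECiw / (5*ECe - ECiw)
LR = 3.03 / (5*10.0 - 3.03)
LR = 3.03 / 46.9700

0.0645


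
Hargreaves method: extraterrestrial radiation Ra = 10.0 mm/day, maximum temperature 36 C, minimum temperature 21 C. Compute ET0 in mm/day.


Tmean = (Tmax + Tmin)/2 = (36 + 21)/2 = 28.5
ET0 = 0.0023 * 10.0 * (28.5 + 17.8) * sqrt(36 - 21)
ET0 = 0.0023 * 10.0 * 46.3 * 3.872983

4.1243 mm/day


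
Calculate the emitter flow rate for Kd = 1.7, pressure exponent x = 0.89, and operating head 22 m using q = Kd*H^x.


q = Kd * H^x = 1.7 * 22^0.89 = 1.7 * 15.658717

26.6198 L/h


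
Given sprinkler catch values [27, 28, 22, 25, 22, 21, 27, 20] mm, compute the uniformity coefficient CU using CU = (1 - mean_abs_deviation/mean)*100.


mean = 24.000000 mm
MAD = 2.750000 mm
CU = (1 - 2.750000/24.000000)*100

88.5417 %


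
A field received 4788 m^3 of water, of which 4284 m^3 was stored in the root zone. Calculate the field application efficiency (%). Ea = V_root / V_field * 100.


Ea = V_root / V_field * 100 = 4284 / 4788 * 100 = 89.4737%

89.4737 %


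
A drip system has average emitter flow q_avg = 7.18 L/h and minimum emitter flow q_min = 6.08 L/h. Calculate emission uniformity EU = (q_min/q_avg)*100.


EU = (q_min/q_avg)*100 = (6.08/7.18)*100 = 84.6797%

84.6797 %


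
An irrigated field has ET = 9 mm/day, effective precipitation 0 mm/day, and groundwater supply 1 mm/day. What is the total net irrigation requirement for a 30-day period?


Daily deficit = ET - Pe - GW = 9 - 0 - 1 = 8 mm/day
NIR = 8 * 30 = 240 mm

240.0000 mm


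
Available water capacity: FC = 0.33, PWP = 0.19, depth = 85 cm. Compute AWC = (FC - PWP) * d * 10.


AWC = (FC - PWP) * d * 10
AWC = (0.33 - 0.19) * 85 * 10
AWC = 0.1400 * 85 * 10

119.0000 mm


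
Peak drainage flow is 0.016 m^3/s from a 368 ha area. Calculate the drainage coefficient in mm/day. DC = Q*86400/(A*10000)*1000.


DC = Q * 86400 / (A * 10000) * 1000
DC = 0.016 * 86400 / (368 * 10000) * 1000
DC = 1382400.0000 / 3680000

0.3757 mm/day


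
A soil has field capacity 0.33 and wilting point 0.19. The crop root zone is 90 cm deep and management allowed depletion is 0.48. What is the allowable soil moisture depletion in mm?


SMD = (FC - PWP) * d * MAD * 10
SMD = (0.33 - 0.19) * 90 * 0.48 * 10
SMD = 0.1400 * 90 * 0.48 * 10

60.4800 mm


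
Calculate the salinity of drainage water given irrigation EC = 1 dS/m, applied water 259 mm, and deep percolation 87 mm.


EC_dw = EC_iw * D_iw / D_dw
EC_dw = 1 * 259 / 87
EC_dw = 259 / 87

2.9770 dS/m


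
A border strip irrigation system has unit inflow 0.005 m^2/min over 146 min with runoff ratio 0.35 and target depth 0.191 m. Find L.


L = q*t/((1+r)*Z)
L = 0.005*146/((1+0.35)*0.191)
L = 0.73/0.25785

2.8311 m


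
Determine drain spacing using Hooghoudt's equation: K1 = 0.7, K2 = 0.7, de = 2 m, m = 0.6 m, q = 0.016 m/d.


S^2 = 8*K2*de*m/q + 4*K1*m^2/q
S^2 = 8*0.7*2*0.6/0.016 + 4*0.7*0.6^2/0.016
S = sqrt(483.0000)

21.9773 m


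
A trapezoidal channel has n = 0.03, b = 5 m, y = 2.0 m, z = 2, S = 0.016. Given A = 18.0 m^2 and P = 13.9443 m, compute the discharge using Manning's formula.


R = A/P = 18.0/13.9443 = 1.290850
Q = (1/0.03) * 18.0 * 1.290850^(2/3) * 0.016^0.5

89.9764 m^3/s


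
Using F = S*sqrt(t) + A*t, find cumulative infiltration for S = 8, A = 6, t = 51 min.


F = S*sqrt(t) + A*t
F = 8*sqrt(51) + 6*51
F = 8*7.141428 + 306

363.1314 mm


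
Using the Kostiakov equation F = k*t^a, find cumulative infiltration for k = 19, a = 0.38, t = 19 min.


F = k * t^a = 19 * 19^0.38
F = 19 * 3.061444

58.1674 mm


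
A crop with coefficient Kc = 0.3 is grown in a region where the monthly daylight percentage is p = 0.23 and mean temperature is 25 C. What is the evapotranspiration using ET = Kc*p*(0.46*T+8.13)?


ET = Kc * p * (0.46*T + 8.13)
ET = 0.3 * 0.23 * (0.46*25 + 8.13)
ET = 0.3 * 0.23 * 19.6300

1.3545 mm/day


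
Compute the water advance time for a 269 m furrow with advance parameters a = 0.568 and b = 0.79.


t = (L/a)^(1/b)
t = (269/0.568)^(1/0.79)
t = 473.591549^(1/0.79)

2435.4952 min


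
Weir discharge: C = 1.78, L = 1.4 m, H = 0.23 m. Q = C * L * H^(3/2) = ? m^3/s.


Q = C * L * H^(3/2) = 1.78 * 1.4 * 0.23^1.5 = 1.78 * 1.4 * 0.110304

0.2749 m^3/s


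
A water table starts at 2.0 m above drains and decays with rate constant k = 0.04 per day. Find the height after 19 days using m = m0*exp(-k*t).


m = m0 * exp(-k*t)
m = 2.0 * exp(-0.04 * 19)
m = 2.0 * exp(-0.7600)

0.9353 m


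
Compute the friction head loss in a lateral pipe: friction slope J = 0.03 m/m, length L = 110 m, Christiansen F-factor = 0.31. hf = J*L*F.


hf = J * L * F = 0.03 * 110 * 0.31 = 1.0230 m

1.0230 m
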